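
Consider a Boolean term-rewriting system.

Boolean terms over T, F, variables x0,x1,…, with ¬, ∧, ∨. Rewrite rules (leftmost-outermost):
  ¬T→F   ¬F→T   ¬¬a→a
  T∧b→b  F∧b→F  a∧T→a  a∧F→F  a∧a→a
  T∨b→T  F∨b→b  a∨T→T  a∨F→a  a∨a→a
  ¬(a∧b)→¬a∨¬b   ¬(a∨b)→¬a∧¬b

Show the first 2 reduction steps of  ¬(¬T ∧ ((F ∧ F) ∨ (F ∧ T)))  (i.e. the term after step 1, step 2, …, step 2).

Answer: after 2 steps: T ∨ ¬((F ∧ F) ∨ (F ∧ T))

Reduction:
  start: ¬(¬T ∧ ((F ∧ F) ∨ (F ∧ T)))
  step 1: ¬¬T ∨ ¬((F ∧ F) ∨ (F ∧ T))
  step 2: T ∨ ¬((F ∧ F) ∨ (F ∧ T))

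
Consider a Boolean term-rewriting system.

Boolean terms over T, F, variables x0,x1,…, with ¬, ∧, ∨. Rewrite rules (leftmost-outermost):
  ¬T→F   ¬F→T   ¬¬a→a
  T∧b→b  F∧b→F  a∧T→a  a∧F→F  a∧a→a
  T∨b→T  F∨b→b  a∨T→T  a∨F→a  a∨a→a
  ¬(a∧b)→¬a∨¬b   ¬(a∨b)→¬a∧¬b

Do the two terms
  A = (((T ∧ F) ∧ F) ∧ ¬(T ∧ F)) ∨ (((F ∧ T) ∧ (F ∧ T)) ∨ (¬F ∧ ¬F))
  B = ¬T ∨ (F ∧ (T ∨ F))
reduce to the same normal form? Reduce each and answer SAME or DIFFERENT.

Answer: DIFFERENT — A ⇓ T, B ⇓ F

Working:
Term A:
  start: (((T ∧ F) ∧ F) ∧ ¬(T ∧ F)) ∨ (((F ∧ T) ∧ (F ∧ T)) ∨ (¬F ∧ ¬F))
  [1] (F ∧ ¬(T ∧ F)) ∨ (((F ∧ T) ∧ (F ∧ T)) ∨ (¬F ∧ ¬F))
  [2] F ∨ (((F ∧ T) ∧ (F ∧ T)) ∨ (¬F ∧ ¬F))
  [3] ((F ∧ T) ∧ (F ∧ T)) ∨ (¬F ∧ ¬F)
  [4] (F ∧ T) ∨ (¬F ∧ ¬F)
  [5] F ∨ (¬F ∧ ¬F)
  [6] ¬F ∧ ¬F
  [7] ¬F
  [8] T

Term B:
  start: ¬T ∨ (F ∧ (T ∨ F))
  [1] F ∨ (F ∧ (T ∨ F))
  [2] F ∧ (T ∨ F)
  [3] F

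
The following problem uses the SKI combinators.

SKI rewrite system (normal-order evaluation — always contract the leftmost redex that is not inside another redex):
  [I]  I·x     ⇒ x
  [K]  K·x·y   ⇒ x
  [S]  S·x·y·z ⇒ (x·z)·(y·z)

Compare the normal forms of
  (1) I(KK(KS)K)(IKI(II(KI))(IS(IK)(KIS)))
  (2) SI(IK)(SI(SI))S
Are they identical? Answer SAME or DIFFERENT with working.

Answer: DIFFERENT — A ⇓ K, B ⇓ S(SIS)

Derivation:
Term A:
  start: I(KK(KS)K)(IKI(II(KI))(IS(IK)(KIS)))
  →1  KK(KS)K(IKI(II(KI))(IS(IK)(KIS)))
  →2  KK(IKI(II(KI))(IS(IK)(KIS)))
  →3  K

Term B:
  start: SI(IK)(SI(SI))S
  →1  I(SI(SI))(IK(SI(SI)))S
  →2  SI(SI)(IK(SI(SI)))S
  →3  I(IK(SI(SI)))(SI(IK(SI(SI))))S
  →4  IK(SI(SI))(SI(IK(SI(SI))))S
  →5  K(SI(SI))(SI(IK(SI(SI))))S
  →6  SI(SI)S
  →7  IS(SIS)
  →8  S(SIS)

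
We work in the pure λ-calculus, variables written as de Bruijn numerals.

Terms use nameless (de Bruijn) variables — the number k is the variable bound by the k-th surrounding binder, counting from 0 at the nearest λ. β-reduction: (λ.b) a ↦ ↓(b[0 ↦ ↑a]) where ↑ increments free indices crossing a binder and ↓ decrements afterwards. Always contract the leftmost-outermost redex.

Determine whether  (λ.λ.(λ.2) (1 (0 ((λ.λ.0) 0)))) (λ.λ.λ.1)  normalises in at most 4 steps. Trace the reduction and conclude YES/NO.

Answer: YES — reaches normal form λ.λ.λ.λ.1 in 2 ≤ 4 steps

Reduction:
  start: (λ.λ.(λ.2) (1 (0 ((λ.λ.0) 0)))) (λ.λ.λ.1)
  →1  λ.(λ.λ.λ.λ.1) ((λ.λ.λ.1) (0 ((λ.λ.0) 0)))
  →2  λ.λ.λ.λ.1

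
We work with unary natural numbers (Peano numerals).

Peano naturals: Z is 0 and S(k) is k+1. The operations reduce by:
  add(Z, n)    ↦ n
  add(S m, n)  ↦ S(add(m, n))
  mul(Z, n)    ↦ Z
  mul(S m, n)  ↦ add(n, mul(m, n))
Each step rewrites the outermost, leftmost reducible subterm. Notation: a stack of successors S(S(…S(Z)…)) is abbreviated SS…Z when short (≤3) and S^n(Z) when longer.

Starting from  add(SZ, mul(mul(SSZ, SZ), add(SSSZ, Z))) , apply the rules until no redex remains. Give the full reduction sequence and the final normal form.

Answer: normal form = S^7(Z)  (in 28 steps)

Working:
  start: add(SZ, mul(mul(SSZ, SZ), add(SSSZ, Z)))
  →1  S(add(Z, mul(mul(SSZ, SZ), add(SSSZ, Z))))
  →2  S(mul(mul(SSZ, SZ), add(SSSZ, Z)))
  →3  S(mul(add(SZ, mul(SZ, SZ)), add(SSSZ, Z)))
  →4  S(mul(S(add(Z, mul(SZ, SZ))), add(SSSZ, Z)))
  →5  S(add(add(SSSZ, Z), mul(add(Z, mul(SZ, SZ)), add(SSSZ, Z))))
  →6  S(add(S(add(SSZ, Z)), mul(add(Z, mul(SZ, SZ)), add(SSSZ, Z))))
  →7  S(S(add(add(SSZ, Z), mul(add(Z, mul(SZ, SZ)), add(SSSZ, Z)))))
  →8  S(S(add(S(add(SZ, Z)), mul(add(Z, mul(SZ, SZ)), add(SSSZ, Z)))))
  →9  S(S(S(add(add(SZ, Z), mul(add(Z, mul(SZ, SZ)), add(SSSZ, Z))))))
  →10  S(S(S(add(S(add(Z, Z)), mul(add(Z, mul(SZ, SZ)), add(SSSZ, Z))))))
  →11  S(S(S(S(add(add(Z, Z), mul(add(Z, mul(SZ, SZ)), add(SSSZ, Z)))))))
  →12  S(S(S(S(add(Z, mul(add(Z, mul(SZ, SZ)), add(SSSZ, Z)))))))
  →13  S(S(S(S(mul(add(Z, mul(SZ, SZ)), add(SSSZ, Z))))))
  →14  S(S(S(S(mul(mul(SZ, SZ), add(SSSZ, Z))))))
  →15  S(S(S(S(mul(add(SZ, mul(Z, SZ)), add(SSSZ, Z))))))
  →16  S(S(S(S(mul(S(add(Z, mul(Z, SZ))), add(SSSZ, Z))))))
  →17  S(S(S(S(add(add(SSSZ, Z), mul(add(Z, mul(Z, SZ)), add(SSSZ, Z)))))))
  →18  S(S(S(S(add(S(add(SSZ, Z)), mul(add(Z, mul(Z, SZ)), add(SSSZ, Z)))))))
  →19  S(S(S(S(S(add(add(SSZ, Z), mul(add(Z, mul(Z, SZ)), add(SSSZ, Z))))))))
  →20  S(S(S(S(S(add(S(add(SZ, Z)), mul(add(Z, mul(Z, SZ)), add(SSSZ, Z))))))))
  →21  S(S(S(S(S(S(add(add(SZ, Z), mul(add(Z, mul(Z, SZ)), add(SSSZ, Z)))))))))
  →22  S(S(S(S(S(S(add(S(add(Z, Z)), mul(add(Z, mul(Z, SZ)), add(SSSZ, Z)))))))))
  →23  S(S(S(S(S(S(S(add(add(Z, Z), mul(add(Z, mul(Z, SZ)), add(SSSZ, Z))))))))))
  →24  S(S(S(S(S(S(S(add(Z, mul(add(Z, mul(Z, SZ)), add(SSSZ, Z))))))))))
  →25  S(S(S(S(S(S(S(mul(add(Z, mul(Z, SZ)), add(SSSZ, Z)))))))))
  →26  S(S(S(S(S(S(S(mul(mul(Z, SZ), add(SSSZ, Z)))))))))
  →27  S(S(S(S(S(S(S(mul(Z, add(SSSZ, Z)))))))))
  →28  S^7(Z)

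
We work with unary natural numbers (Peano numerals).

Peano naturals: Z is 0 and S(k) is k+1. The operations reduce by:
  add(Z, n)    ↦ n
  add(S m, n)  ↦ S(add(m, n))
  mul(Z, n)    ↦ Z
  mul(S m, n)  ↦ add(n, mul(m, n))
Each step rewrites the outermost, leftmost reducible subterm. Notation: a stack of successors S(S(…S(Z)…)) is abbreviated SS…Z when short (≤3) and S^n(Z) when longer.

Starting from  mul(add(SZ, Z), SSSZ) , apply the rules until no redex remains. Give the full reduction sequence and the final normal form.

Answer: normal form = SSSZ  (in 8 steps)

Derivation:
  start: mul(add(SZ, Z), SSSZ)
  step 1: mul(S(add(Z, Z)), SSSZ)
  step 2: add(SSSZ, mul(add(Z, Z), SSSZ))
  step 3: S(add(SSZ, mul(add(Z, Z), SSSZ)))
  step 4: S(S(add(SZ, mul(add(Z, Z), SSSZ))))
  step 5: S(S(S(add(Z, mul(add(Z, Z), SSSZ)))))
  step 6: S(S(S(mul(add(Z, Z), SSSZ))))
  step 7: S(S(S(mul(Z, SSSZ))))
  step 8: SSSZ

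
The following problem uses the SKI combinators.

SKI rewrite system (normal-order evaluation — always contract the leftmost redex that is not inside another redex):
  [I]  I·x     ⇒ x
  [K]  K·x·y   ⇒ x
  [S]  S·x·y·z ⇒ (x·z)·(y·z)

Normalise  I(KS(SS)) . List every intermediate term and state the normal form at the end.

  start: I(KS(SS))
  step 1: KS(SS)
  step 2: S

Answer: normal form = S  (in 2 steps)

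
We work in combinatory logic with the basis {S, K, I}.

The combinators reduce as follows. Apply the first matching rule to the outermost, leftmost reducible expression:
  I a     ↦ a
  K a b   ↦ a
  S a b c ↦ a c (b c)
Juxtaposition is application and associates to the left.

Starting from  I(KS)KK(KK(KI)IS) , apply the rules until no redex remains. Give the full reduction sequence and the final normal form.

  start: I(KS)KK(KK(KI)IS)
  [1] KSKK(KK(KI)IS)
  [2] SK(KK(KI)IS)
  [3] SK(KIS)
  [4] SKI

Answer: normal form = SKI  (in 4 steps)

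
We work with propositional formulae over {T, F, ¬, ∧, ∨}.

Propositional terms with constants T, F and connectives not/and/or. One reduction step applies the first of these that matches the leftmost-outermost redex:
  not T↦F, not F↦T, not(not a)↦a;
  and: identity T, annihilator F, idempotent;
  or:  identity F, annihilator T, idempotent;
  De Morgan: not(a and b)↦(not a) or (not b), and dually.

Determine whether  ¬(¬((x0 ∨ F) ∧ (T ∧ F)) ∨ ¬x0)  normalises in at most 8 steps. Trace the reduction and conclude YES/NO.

Answer: YES — reaches normal form F in 6 ≤ 8 steps

Reduction:
  start: ¬(¬((x0 ∨ F) ∧ (T ∧ F)) ∨ ¬x0)
  step 1: ¬¬((x0 ∨ F) ∧ (T ∧ F)) ∧ ¬¬x0
  step 2: ((x0 ∨ F) ∧ (T ∧ F)) ∧ ¬¬x0
  step 3: (x0 ∧ (T ∧ F)) ∧ ¬¬x0
  step 4: (x0 ∧ F) ∧ ¬¬x0
  step 5: F ∧ ¬¬x0
  step 6: F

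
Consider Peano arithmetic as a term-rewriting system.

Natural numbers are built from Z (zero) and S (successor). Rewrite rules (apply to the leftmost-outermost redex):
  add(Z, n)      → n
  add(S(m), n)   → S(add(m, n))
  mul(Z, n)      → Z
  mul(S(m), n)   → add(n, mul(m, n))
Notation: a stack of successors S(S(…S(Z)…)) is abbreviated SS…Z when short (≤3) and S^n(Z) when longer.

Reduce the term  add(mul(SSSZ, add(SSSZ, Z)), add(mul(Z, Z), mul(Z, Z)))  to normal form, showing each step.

Answer: normal form = S^9(Z)  (in 41 steps)

Reduction:
  start: add(mul(SSSZ, add(SSSZ, Z)), add(mul(Z, Z), mul(Z, Z)))
  →1  add(add(add(SSSZ, Z), mul(SSZ, add(SSSZ, Z))), add(mul(Z, Z), mul(Z, Z)))
  →2  add(add(S(add(SSZ, Z)), mul(SSZ, add(SSSZ, Z))), add(mul(Z, Z), mul(Z, Z)))
  →3  add(S(add(add(SSZ, Z), mul(SSZ, add(SSSZ, Z)))), add(mul(Z, Z), mul(Z, Z)))
  →4  S(add(add(add(SSZ, Z), mul(SSZ, add(SSSZ, Z))), add(mul(Z, Z), mul(Z, Z))))
  →5  S(add(add(S(add(SZ, Z)), mul(SSZ, add(SSSZ, Z))), add(mul(Z, Z), mul(Z, Z))))
  →6  S(add(S(add(add(SZ, Z), mul(SSZ, add(SSSZ, Z)))), add(mul(Z, Z), mul(Z, Z))))
  →7  S(S(add(add(add(SZ, Z), mul(SSZ, add(SSSZ, Z))), add(mul(Z, Z), mul(Z, Z)))))
  →8  S(S(add(add(S(add(Z, Z)), mul(SSZ, add(SSSZ, Z))), add(mul(Z, Z), mul(Z, Z)))))
  →9  S(S(add(S(add(add(Z, Z), mul(SSZ, add(SSSZ, Z)))), add(mul(Z, Z), mul(Z, Z)))))
  →10  S(S(S(add(add(add(Z, Z), mul(SSZ, add(SSSZ, Z))), add(mul(Z, Z), mul(Z, Z))))))
  →11  S(S(S(add(add(Z, mul(SSZ, add(SSSZ, Z))), add(mul(Z, Z), mul(Z, Z))))))
  →12  S(S(S(add(mul(SSZ, add(SSSZ, Z)), add(mul(Z, Z), mul(Z, Z))))))
  →13  S(S(S(add(add(add(SSSZ, Z), mul(SZ, add(SSSZ, Z))), add(mul(Z, Z), mul(Z, Z))))))
  →14  S(S(S(add(add(S(add(SSZ, Z)), mul(SZ, add(SSSZ, Z))), add(mul(Z, Z), mul(Z, Z))))))
  →15  S(S(S(add(S(add(add(SSZ, Z), mul(SZ, add(SSSZ, Z)))), add(mul(Z, Z), mul(Z, Z))))))
  →16  S(S(S(S(add(add(add(SSZ, Z), mul(SZ, add(SSSZ, Z))), add(mul(Z, Z), mul(Z, Z)))))))
  →17  S(S(S(S(add(add(S(add(SZ, Z)), mul(SZ, add(SSSZ, Z))), add(mul(Z, Z), mul(Z, Z)))))))
  →18  S(S(S(S(add(S(add(add(SZ, Z), mul(SZ, add(SSSZ, Z)))), add(mul(Z, Z), mul(Z, Z)))))))
  →19  S(S(S(S(S(add(add(add(SZ, Z), mul(SZ, add(SSSZ, Z))), add(mul(Z, Z), mul(Z, Z))))))))
  →20  S(S(S(S(S(add(add(S(add(Z, Z)), mul(SZ, add(SSSZ, Z))), add(mul(Z, Z), mul(Z, Z))))))))
  →21  S(S(S(S(S(add(S(add(add(Z, Z), mul(SZ, add(SSSZ, Z)))), add(mul(Z, Z), mul(Z, Z))))))))
  →22  S(S(S(S(S(S(add(add(add(Z, Z), mul(SZ, add(SSSZ, Z))), add(mul(Z, Z), mul(Z, Z)))))))))
  →23  S(S(S(S(S(S(add(add(Z, mul(SZ, add(SSSZ, Z))), add(mul(Z, Z), mul(Z, Z)))))))))
  →24  S(S(S(S(S(S(add(mul(SZ, add(SSSZ, Z)), add(mul(Z, Z), mul(Z, Z)))))))))
  →25  S(S(S(S(S(S(add(add(add(SSSZ, Z), mul(Z, add(SSSZ, Z))), add(mul(Z, Z), mul(Z, Z)))))))))
  →26  S(S(S(S(S(S(add(add(S(add(SSZ, Z)), mul(Z, add(SSSZ, Z))), add(mul(Z, Z), mul(Z, Z)))))))))
  →27  S(S(S(S(S(S(add(S(add(add(SSZ, Z), mul(Z, add(SSSZ, Z)))), add(mul(Z, Z), mul(Z, Z)))))))))
  →28  S(S(S(S(S(S(S(add(add(add(SSZ, Z), mul(Z, add(SSSZ, Z))), add(mul(Z, Z), mul(Z, Z))))))))))
  →29  S(S(S(S(S(S(S(add(add(S(add(SZ, Z)), mul(Z, add(SSSZ, Z))), add(mul(Z, Z), mul(Z, Z))))))))))
  →30  S(S(S(S(S(S(S(add(S(add(add(SZ, Z), mul(Z, add(SSSZ, Z)))), add(mul(Z, Z), mul(Z, Z))))))))))
  →31  S(S(S(S(S(S(S(S(add(add(add(SZ, Z), mul(Z, add(SSSZ, Z))), add(mul(Z, Z), mul(Z, Z)))))))))))
  →32  S(S(S(S(S(S(S(S(add(add(S(add(Z, Z)), mul(Z, add(SSSZ, Z))), add(mul(Z, Z), mul(Z, Z)))))))))))
  →33  S(S(S(S(S(S(S(S(add(S(add(add(Z, Z), mul(Z, add(SSSZ, Z)))), add(mul(Z, Z), mul(Z, Z)))))))))))
  →34  S(S(S(S(S(S(S(S(S(add(add(add(Z, Z), mul(Z, add(SSSZ, Z))), add(mul(Z, Z), mul(Z, Z))))))))))))
  →35  S(S(S(S(S(S(S(S(S(add(add(Z, mul(Z, add(SSSZ, Z))), add(mul(Z, Z), mul(Z, Z))))))))))))
  →36  S(S(S(S(S(S(S(S(S(add(mul(Z, add(SSSZ, Z)), add(mul(Z, Z), mul(Z, Z))))))))))))
  →37  S(S(S(S(S(S(S(S(S(add(Z, add(mul(Z, Z), mul(Z, Z))))))))))))
  →38  S(S(S(S(S(S(S(S(S(add(mul(Z, Z), mul(Z, Z)))))))))))
  →39  S(S(S(S(S(S(S(S(S(add(Z, mul(Z, Z)))))))))))
  →40  S(S(S(S(S(S(S(S(S(mul(Z, Z))))))))))
  →41  S^9(Z)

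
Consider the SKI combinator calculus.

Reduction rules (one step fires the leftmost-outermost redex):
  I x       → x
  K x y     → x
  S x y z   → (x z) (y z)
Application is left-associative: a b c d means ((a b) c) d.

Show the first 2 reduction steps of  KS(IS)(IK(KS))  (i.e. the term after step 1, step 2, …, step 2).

  start: KS(IS)(IK(KS))
  step 1: S(IK(KS))
  step 2: S(K(KS))

Answer: after 2 steps: S(K(KS))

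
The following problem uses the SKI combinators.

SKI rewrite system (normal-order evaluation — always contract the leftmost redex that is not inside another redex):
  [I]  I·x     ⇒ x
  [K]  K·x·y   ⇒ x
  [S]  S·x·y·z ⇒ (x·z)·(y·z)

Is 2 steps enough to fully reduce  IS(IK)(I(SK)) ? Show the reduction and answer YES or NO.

Answer: NO — after 2 steps the term is SK(I(SK)), not yet normal

Working:
  start: IS(IK)(I(SK))
  [1] S(IK)(I(SK))
  [2] SK(I(SK))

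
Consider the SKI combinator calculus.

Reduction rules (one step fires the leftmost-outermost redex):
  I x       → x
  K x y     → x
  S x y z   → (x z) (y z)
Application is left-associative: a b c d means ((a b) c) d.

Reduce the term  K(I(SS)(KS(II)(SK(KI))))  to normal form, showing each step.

Answer: normal form = K(SS(S(SK(KI))))  (in 2 steps)

Working:
  start: K(I(SS)(KS(II)(SK(KI))))
  →1  K(SS(KS(II)(SK(KI))))
  →2  K(SS(S(SK(KI))))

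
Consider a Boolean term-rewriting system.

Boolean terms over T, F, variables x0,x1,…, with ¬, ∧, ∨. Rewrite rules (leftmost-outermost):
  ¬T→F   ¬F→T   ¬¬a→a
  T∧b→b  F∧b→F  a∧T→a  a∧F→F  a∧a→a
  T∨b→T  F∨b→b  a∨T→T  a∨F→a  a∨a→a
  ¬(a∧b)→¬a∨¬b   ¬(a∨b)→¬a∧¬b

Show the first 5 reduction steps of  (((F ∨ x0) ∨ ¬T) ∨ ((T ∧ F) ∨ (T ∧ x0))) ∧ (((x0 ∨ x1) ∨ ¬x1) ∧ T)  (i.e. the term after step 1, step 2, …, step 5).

Answer: after 5 steps: (x0 ∨ (T ∧ x0)) ∧ (((x0 ∨ x1) ∨ ¬x1) ∧ T)

Reduction:
  start: (((F ∨ x0) ∨ ¬T) ∨ ((T ∧ F) ∨ (T ∧ x0))) ∧ (((x0 ∨ x1) ∨ ¬x1) ∧ T)
  step 1: ((x0 ∨ ¬T) ∨ ((T ∧ F) ∨ (T ∧ x0))) ∧ (((x0 ∨ x1) ∨ ¬x1) ∧ T)
  step 2: ((x0 ∨ F) ∨ ((T ∧ F) ∨ (T ∧ x0))) ∧ (((x0 ∨ x1) ∨ ¬x1) ∧ T)
  step 3: (x0 ∨ ((T ∧ F) ∨ (T ∧ x0))) ∧ (((x0 ∨ x1) ∨ ¬x1) ∧ T)
  step 4: (x0 ∨ (F ∨ (T ∧ x0))) ∧ (((x0 ∨ x1) ∨ ¬x1) ∧ T)
  step 5: (x0 ∨ (T ∧ x0)) ∧ (((x0 ∨ x1) ∨ ¬x1) ∧ T)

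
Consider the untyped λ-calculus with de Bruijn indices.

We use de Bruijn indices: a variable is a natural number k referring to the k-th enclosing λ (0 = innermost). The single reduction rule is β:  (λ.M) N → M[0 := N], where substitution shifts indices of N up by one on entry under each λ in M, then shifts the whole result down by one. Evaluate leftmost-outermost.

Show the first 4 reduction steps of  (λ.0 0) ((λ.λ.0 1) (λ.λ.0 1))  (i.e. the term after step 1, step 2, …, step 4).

  start: (λ.0 0) ((λ.λ.0 1) (λ.λ.0 1))
  [1] (λ.λ.0 1) (λ.λ.0 1) ((λ.λ.0 1) (λ.λ.0 1))
  [2] (λ.0 (λ.λ.0 1)) ((λ.λ.0 1) (λ.λ.0 1))
  [3] (λ.λ.0 1) (λ.λ.0 1) (λ.λ.0 1)
  [4] (λ.0 (λ.λ.0 1)) (λ.λ.0 1)

Answer: after 4 steps: (λ.0 (λ.λ.0 1)) (λ.λ.0 1)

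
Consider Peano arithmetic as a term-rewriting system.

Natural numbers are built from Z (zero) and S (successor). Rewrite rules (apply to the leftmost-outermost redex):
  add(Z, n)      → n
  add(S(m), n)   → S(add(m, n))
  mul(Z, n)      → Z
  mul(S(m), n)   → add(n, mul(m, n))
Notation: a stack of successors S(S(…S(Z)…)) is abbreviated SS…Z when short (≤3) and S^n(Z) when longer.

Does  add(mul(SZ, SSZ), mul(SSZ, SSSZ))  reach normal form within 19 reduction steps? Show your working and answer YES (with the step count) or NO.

  start: add(mul(SZ, SSZ), mul(SSZ, SSSZ))
  [1] add(add(SSZ, mul(Z, SSZ)), mul(SSZ, SSSZ))
  [2] add(S(add(SZ, mul(Z, SSZ))), mul(SSZ, SSSZ))
  [3] S(add(add(SZ, mul(Z, SSZ)), mul(SSZ, SSSZ)))
  [4] S(add(S(add(Z, mul(Z, SSZ))), mul(SSZ, SSSZ)))
  [5] S(S(add(add(Z, mul(Z, SSZ)), mul(SSZ, SSSZ))))
  [6] S(S(add(mul(Z, SSZ), mul(SSZ, SSSZ))))
  [7] S(S(add(Z, mul(SSZ, SSSZ))))
  [8] S(S(mul(SSZ, SSSZ)))
  [9] S(S(add(SSSZ, mul(SZ, SSSZ))))
  [10] S(S(S(add(SSZ, mul(SZ, SSSZ)))))
  [11] S(S(S(S(add(SZ, mul(SZ, SSSZ))))))
  [12] S(S(S(S(S(add(Z, mul(SZ, SSSZ)))))))
  [13] S(S(S(S(S(mul(SZ, SSSZ))))))
  [14] S(S(S(S(S(add(SSSZ, mul(Z, SSSZ)))))))
  [15] S(S(S(S(S(S(add(SSZ, mul(Z, SSSZ))))))))
  [16] S(S(S(S(S(S(S(add(SZ, mul(Z, SSSZ)))))))))
  [17] S(S(S(S(S(S(S(S(add(Z, mul(Z, SSSZ))))))))))
  [18] S(S(S(S(S(S(S(S(mul(Z, SSSZ)))))))))
  [19] S^8(Z)

Answer: YES — reaches normal form S^8(Z) in 19 ≤ 19 steps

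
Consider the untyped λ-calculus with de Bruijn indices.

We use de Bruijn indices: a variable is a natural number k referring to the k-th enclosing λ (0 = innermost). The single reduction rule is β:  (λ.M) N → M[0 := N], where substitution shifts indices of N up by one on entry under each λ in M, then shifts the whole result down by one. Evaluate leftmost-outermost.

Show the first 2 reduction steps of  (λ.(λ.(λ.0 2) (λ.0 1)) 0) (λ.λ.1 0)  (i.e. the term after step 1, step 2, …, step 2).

  start: (λ.(λ.(λ.0 2) (λ.0 1)) 0) (λ.λ.1 0)
  [1] (λ.(λ.0 (λ.λ.1 0)) (λ.0 1)) (λ.λ.1 0)
  [2] (λ.0 (λ.λ.1 0)) (λ.0 (λ.λ.1 0))

Answer: after 2 steps: (λ.0 (λ.λ.1 0)) (λ.0 (λ.λ.1 0))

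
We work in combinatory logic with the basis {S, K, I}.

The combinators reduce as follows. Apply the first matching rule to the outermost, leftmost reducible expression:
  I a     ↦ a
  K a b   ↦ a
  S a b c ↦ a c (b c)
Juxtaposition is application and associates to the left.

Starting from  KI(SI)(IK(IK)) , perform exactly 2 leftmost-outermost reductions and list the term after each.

  start: KI(SI)(IK(IK))
  [1] I(IK(IK))
  [2] IK(IK)

Answer: after 2 steps: IK(IK)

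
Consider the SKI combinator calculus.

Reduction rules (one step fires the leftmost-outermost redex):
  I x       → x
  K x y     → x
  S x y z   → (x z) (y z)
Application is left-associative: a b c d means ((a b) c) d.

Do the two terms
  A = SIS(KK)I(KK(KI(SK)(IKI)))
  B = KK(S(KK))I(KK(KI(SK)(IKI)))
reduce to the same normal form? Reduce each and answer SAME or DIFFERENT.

Answer: SAME — A ⇓ I, B ⇓ I

Working:
Term A:
  start: SIS(KK)I(KK(KI(SK)(IKI)))
  [1] I(KK)(S(KK))I(KK(KI(SK)(IKI)))
  [2] KK(S(KK))I(KK(KI(SK)(IKI)))
  [3] KI(KK(KI(SK)(IKI)))
  [4] I

Term B:
  start: KK(S(KK))I(KK(KI(SK)(IKI)))
  [1] KI(KK(KI(SK)(IKI)))
  [2] I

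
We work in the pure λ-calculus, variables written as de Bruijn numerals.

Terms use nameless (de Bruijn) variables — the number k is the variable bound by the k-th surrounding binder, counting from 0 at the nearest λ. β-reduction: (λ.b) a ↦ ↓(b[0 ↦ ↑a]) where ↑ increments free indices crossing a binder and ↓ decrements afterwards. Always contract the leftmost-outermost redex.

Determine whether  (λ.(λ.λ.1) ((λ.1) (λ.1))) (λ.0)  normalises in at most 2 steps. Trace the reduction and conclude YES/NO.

  start: (λ.(λ.λ.1) ((λ.1) (λ.1))) (λ.0)
  step 1: (λ.λ.1) ((λ.λ.0) (λ.λ.0))
  step 2: λ.(λ.λ.0) (λ.λ.0)

Answer: NO — after 2 steps the term is λ.(λ.λ.0) (λ.λ.0), not yet normal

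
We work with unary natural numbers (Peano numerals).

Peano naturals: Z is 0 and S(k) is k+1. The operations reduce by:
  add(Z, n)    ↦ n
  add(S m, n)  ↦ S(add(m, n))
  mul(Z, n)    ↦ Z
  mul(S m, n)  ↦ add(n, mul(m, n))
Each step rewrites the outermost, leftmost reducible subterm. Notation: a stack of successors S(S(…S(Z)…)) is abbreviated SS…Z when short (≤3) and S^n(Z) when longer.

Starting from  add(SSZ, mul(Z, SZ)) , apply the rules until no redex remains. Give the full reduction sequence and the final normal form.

Answer: normal form = SSZ  (in 4 steps)

Reduction:
  start: add(SSZ, mul(Z, SZ))
  [1] S(add(SZ, mul(Z, SZ)))
  [2] S(S(add(Z, mul(Z, SZ))))
  [3] S(S(mul(Z, SZ)))
  [4] SSZ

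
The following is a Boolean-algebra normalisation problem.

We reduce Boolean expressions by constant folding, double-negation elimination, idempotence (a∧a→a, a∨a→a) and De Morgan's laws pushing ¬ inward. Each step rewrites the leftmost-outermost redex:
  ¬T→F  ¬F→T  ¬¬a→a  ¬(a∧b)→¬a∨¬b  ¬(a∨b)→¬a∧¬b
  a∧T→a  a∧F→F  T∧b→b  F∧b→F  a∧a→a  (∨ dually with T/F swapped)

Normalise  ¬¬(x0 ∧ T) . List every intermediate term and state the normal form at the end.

  start: ¬¬(x0 ∧ T)
  [1] x0 ∧ T
  [2] x0

Answer: normal form = x0  (in 2 steps)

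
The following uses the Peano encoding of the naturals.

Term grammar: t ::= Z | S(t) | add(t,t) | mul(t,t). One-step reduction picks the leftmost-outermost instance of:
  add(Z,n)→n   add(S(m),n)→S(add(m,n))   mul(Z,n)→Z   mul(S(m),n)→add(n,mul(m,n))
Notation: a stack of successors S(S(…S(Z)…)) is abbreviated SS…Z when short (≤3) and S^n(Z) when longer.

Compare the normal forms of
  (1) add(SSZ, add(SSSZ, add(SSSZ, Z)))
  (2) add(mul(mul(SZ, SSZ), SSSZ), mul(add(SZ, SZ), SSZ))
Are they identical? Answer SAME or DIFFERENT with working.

Term A:
  start: add(SSZ, add(SSSZ, add(SSSZ, Z)))
  step 1: S(add(SZ, add(SSSZ, add(SSSZ, Z))))
  step 2: S(S(add(Z, add(SSSZ, add(SSSZ, Z)))))
  step 3: S(S(add(SSSZ, add(SSSZ, Z))))
  step 4: S(S(S(add(SSZ, add(SSSZ, Z)))))
  step 5: S(S(S(S(add(SZ, add(SSSZ, Z))))))
  step 6: S(S(S(S(S(add(Z, add(SSSZ, Z)))))))
  step 7: S(S(S(S(S(add(SSSZ, Z))))))
  step 8: S(S(S(S(S(S(add(SSZ, Z)))))))
  step 9: S(S(S(S(S(S(S(add(SZ, Z))))))))
  step 10: S(S(S(S(S(S(S(S(add(Z, Z)))))))))
  step 11: S^8(Z)

Term B:
  start: add(mul(mul(SZ, SSZ), SSSZ), mul(add(SZ, SZ), SSZ))
  step 1: add(mul(add(SSZ, mul(Z, SSZ)), SSSZ), mul(add(SZ, SZ), SSZ))
  step 2: add(mul(S(add(SZ, mul(Z, SSZ))), SSSZ), mul(add(SZ, SZ), SSZ))
  step 3: add(add(SSSZ, mul(add(SZ, mul(Z, SSZ)), SSSZ)), mul(add(SZ, SZ), SSZ))
  step 4: add(S(add(SSZ, mul(add(SZ, mul(Z, SSZ)), SSSZ))), mul(add(SZ, SZ), SSZ))
  step 5: S(add(add(SSZ, mul(add(SZ, mul(Z, SSZ)), SSSZ)), mul(add(SZ, SZ), SSZ)))
  step 6: S(add(S(add(SZ, mul(add(SZ, mul(Z, SSZ)), SSSZ))), mul(add(SZ, SZ), SSZ)))
  step 7: S(S(add(add(SZ, mul(add(SZ, mul(Z, SSZ)), SSSZ)), mul(add(SZ, SZ), SSZ))))
  step 8: S(S(add(S(add(Z, mul(add(SZ, mul(Z, SSZ)), SSSZ))), mul(add(SZ, SZ), SSZ))))
  step 9: S(S(S(add(add(Z, mul(add(SZ, mul(Z, SSZ)), SSSZ)), mul(add(SZ, SZ), SSZ)))))
  step 10: S(S(S(add(mul(add(SZ, mul(Z, SSZ)), SSSZ), mul(add(SZ, SZ), SSZ)))))
  step 11: S(S(S(add(mul(S(add(Z, mul(Z, SSZ))), SSSZ), mul(add(SZ, SZ), SSZ)))))
  step 12: S(S(S(add(add(SSSZ, mul(add(Z, mul(Z, SSZ)), SSSZ)), mul(add(SZ, SZ), SSZ)))))
  step 13: S(S(S(add(S(add(SSZ, mul(add(Z, mul(Z, SSZ)), SSSZ))), mul(add(SZ, SZ), SSZ)))))
  step 14: S(S(S(S(add(add(SSZ, mul(add(Z, mul(Z, SSZ)), SSSZ)), mul(add(SZ, SZ), SSZ))))))
  step 15: S(S(S(S(add(S(add(SZ, mul(add(Z, mul(Z, SSZ)), SSSZ))), mul(add(SZ, SZ), SSZ))))))
  step 16: S(S(S(S(S(add(add(SZ, mul(add(Z, mul(Z, SSZ)), SSSZ)), mul(add(SZ, SZ), SSZ)))))))
  step 17: S(S(S(S(S(add(S(add(Z, mul(add(Z, mul(Z, SSZ)), SSSZ))), mul(add(SZ, SZ), SSZ)))))))
  step 18: S(S(S(S(S(S(add(add(Z, mul(add(Z, mul(Z, SSZ)), SSSZ)), mul(add(SZ, SZ), SSZ))))))))
  step 19: S(S(S(S(S(S(add(mul(add(Z, mul(Z, SSZ)), SSSZ), mul(add(SZ, SZ), SSZ))))))))
  step 20: S(S(S(S(S(S(add(mul(mul(Z, SSZ), SSSZ), mul(add(SZ, SZ), SSZ))))))))
  step 21: S(S(S(S(S(S(add(mul(Z, SSSZ), mul(add(SZ, SZ), SSZ))))))))
  step 22: S(S(S(S(S(S(add(Z, mul(add(SZ, SZ), SSZ))))))))
  step 23: S(S(S(S(S(S(mul(add(SZ, SZ), SSZ)))))))
  step 24: S(S(S(S(S(S(mul(S(add(Z, SZ)), SSZ)))))))
  step 25: S(S(S(S(S(S(add(SSZ, mul(add(Z, SZ), SSZ))))))))
  step 26: S(S(S(S(S(S(S(add(SZ, mul(add(Z, SZ), SSZ)))))))))
  step 27: S(S(S(S(S(S(S(S(add(Z, mul(add(Z, SZ), SSZ))))))))))
  step 28: S(S(S(S(S(S(S(S(mul(add(Z, SZ), SSZ)))))))))
  step 29: S(S(S(S(S(S(S(S(mul(SZ, SSZ)))))))))
  step 30: S(S(S(S(S(S(S(S(add(SSZ, mul(Z, SSZ))))))))))
  step 31: S(S(S(S(S(S(S(S(S(add(SZ, mul(Z, SSZ)))))))))))
  step 32: S(S(S(S(S(S(S(S(S(S(add(Z, mul(Z, SSZ))))))))))))
  step 33: S(S(S(S(S(S(S(S(S(S(mul(Z, SSZ)))))))))))
  step 34: S^10(Z)

Answer: DIFFERENT — A ⇓ S^8(Z), B ⇓ S^10(Z)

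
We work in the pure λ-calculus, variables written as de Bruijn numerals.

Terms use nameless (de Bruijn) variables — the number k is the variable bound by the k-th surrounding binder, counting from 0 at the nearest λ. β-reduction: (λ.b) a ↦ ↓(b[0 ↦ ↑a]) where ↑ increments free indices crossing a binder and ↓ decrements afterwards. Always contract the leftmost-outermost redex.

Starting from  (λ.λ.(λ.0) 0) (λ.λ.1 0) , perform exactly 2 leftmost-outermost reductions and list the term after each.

Answer: after 2 steps: λ.0

Reduction:
  start: (λ.λ.(λ.0) 0) (λ.λ.1 0)
  step 1: λ.(λ.0) 0
  step 2: λ.0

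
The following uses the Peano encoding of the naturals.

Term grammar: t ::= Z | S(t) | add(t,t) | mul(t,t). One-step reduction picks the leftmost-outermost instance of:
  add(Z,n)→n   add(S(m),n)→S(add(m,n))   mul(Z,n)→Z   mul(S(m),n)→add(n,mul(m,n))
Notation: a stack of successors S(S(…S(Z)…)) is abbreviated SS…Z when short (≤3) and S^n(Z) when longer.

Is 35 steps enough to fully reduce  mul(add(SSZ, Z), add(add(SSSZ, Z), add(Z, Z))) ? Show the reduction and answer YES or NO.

Answer: YES — reaches normal form S^6(Z) in 32 ≤ 35 steps

Reduction:
  start: mul(add(SSZ, Z), add(add(SSSZ, Z), add(Z, Z)))
  [1] mul(S(add(SZ, Z)), add(add(SSSZ, Z), add(Z, Z)))
  [2] add(add(add(SSSZ, Z), add(Z, Z)), mul(add(SZ, Z), add(add(SSSZ, Z), add(Z, Z))))
  [3] add(add(S(add(SSZ, Z)), add(Z, Z)), mul(add(SZ, Z), add(add(SSSZ, Z), add(Z, Z))))
  [4] add(S(add(add(SSZ, Z), add(Z, Z))), mul(add(SZ, Z), add(add(SSSZ, Z), add(Z, Z))))
  [5] S(add(add(add(SSZ, Z), add(Z, Z)), mul(add(SZ, Z), add(add(SSSZ, Z), add(Z, Z)))))
  [6] S(add(add(S(add(SZ, Z)), add(Z, Z)), mul(add(SZ, Z), add(add(SSSZ, Z), add(Z, Z)))))
  [7] S(add(S(add(add(SZ, Z), add(Z, Z))), mul(add(SZ, Z), add(add(SSSZ, Z), add(Z, Z)))))
  [8] S(S(add(add(add(SZ, Z), add(Z, Z)), mul(add(SZ, Z), add(add(SSSZ, Z), add(Z, Z))))))
  [9] S(S(add(add(S(add(Z, Z)), add(Z, Z)), mul(add(SZ, Z), add(add(SSSZ, Z), add(Z, Z))))))
  [10] S(S(add(S(add(add(Z, Z), add(Z, Z))), mul(add(SZ, Z), add(add(SSSZ, Z), add(Z, Z))))))
  [11] S(S(S(add(add(add(Z, Z), add(Z, Z)), mul(add(SZ, Z), add(add(SSSZ, Z), add(Z, Z)))))))
  [12] S(S(S(add(add(Z, add(Z, Z)), mul(add(SZ, Z), add(add(SSSZ, Z), add(Z, Z)))))))
  [13] S(S(S(add(add(Z, Z), mul(add(SZ, Z), add(add(SSSZ, Z), add(Z, Z)))))))
  [14] S(S(S(add(Z, mul(add(SZ, Z), add(add(SSSZ, Z), add(Z, Z)))))))
  [15] S(S(S(mul(add(SZ, Z), add(add(SSSZ, Z), add(Z, Z))))))
  [16] S(S(S(mul(S(add(Z, Z)), add(add(SSSZ, Z), add(Z, Z))))))
  [17] S(S(S(add(add(add(SSSZ, Z), add(Z, Z)), mul(add(Z, Z), add(add(SSSZ, Z), add(Z, Z)))))))
  [18] S(S(S(add(add(S(add(SSZ, Z)), add(Z, Z)), mul(add(Z, Z), add(add(SSSZ, Z), add(Z, Z)))))))
  [19] S(S(S(add(S(add(add(SSZ, Z), add(Z, Z))), mul(add(Z, Z), add(add(SSSZ, Z), add(Z, Z)))))))
  [20] S(S(S(S(add(add(add(SSZ, Z), add(Z, Z)), mul(add(Z, Z), add(add(SSSZ, Z), add(Z, Z))))))))
  [21] S(S(S(S(add(add(S(add(SZ, Z)), add(Z, Z)), mul(add(Z, Z), add(add(SSSZ, Z), add(Z, Z))))))))
  [22] S(S(S(S(add(S(add(add(SZ, Z), add(Z, Z))), mul(add(Z, Z), add(add(SSSZ, Z), add(Z, Z))))))))
  [23] S(S(S(S(S(add(add(add(SZ, Z), add(Z, Z)), mul(add(Z, Z), add(add(SSSZ, Z), add(Z, Z)))))))))
  [24] S(S(S(S(S(add(add(S(add(Z, Z)), add(Z, Z)), mul(add(Z, Z), add(add(SSSZ, Z), add(Z, Z)))))))))
  [25] S(S(S(S(S(add(S(add(add(Z, Z), add(Z, Z))), mul(add(Z, Z), add(add(SSSZ, Z), add(Z, Z)))))))))
  [26] S(S(S(S(S(S(add(add(add(Z, Z), add(Z, Z)), mul(add(Z, Z), add(add(SSSZ, Z), add(Z, Z))))))))))
  [27] S(S(S(S(S(S(add(add(Z, add(Z, Z)), mul(add(Z, Z), add(add(SSSZ, Z), add(Z, Z))))))))))
  [28] S(S(S(S(S(S(add(add(Z, Z), mul(add(Z, Z), add(add(SSSZ, Z), add(Z, Z))))))))))
  [29] S(S(S(S(S(S(add(Z, mul(add(Z, Z), add(add(SSSZ, Z), add(Z, Z))))))))))
  [30] S(S(S(S(S(S(mul(add(Z, Z), add(add(SSSZ, Z), add(Z, Z)))))))))
  [31] S(S(S(S(S(S(mul(Z, add(add(SSSZ, Z), add(Z, Z)))))))))
  [32] S^6(Z)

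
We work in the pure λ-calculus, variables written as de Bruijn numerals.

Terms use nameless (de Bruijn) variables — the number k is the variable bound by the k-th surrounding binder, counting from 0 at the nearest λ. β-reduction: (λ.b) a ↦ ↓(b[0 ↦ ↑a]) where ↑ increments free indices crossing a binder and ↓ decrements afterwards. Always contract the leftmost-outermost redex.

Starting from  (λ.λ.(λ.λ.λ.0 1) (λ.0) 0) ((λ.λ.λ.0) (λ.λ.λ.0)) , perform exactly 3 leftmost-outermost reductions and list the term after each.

  start: (λ.λ.(λ.λ.λ.0 1) (λ.0) 0) ((λ.λ.λ.0) (λ.λ.λ.0))
  →1  λ.(λ.λ.λ.0 1) (λ.0) 0
  →2  λ.(λ.λ.0 1) 0
  →3  λ.λ.0 1

Answer: after 3 steps: λ.λ.0 1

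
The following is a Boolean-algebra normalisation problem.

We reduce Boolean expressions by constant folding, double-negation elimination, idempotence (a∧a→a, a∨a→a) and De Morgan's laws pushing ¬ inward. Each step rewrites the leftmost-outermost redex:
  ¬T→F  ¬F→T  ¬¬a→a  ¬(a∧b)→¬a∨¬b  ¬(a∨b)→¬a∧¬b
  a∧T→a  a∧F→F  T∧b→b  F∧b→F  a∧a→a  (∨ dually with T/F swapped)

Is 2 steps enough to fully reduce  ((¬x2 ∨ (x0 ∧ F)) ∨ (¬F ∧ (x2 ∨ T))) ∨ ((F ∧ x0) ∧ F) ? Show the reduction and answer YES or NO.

  start: ((¬x2 ∨ (x0 ∧ F)) ∨ (¬F ∧ (x2 ∨ T))) ∨ ((F ∧ x0) ∧ F)
  [1] ((¬x2 ∨ F) ∨ (¬F ∧ (x2 ∨ T))) ∨ ((F ∧ x0) ∧ F)
  [2] (¬x2 ∨ (¬F ∧ (x2 ∨ T))) ∨ ((F ∧ x0) ∧ F)

Answer: NO — after 2 steps the term is (¬x2 ∨ (¬F ∧ (x2 ∨ T))) ∨ ((F ∧ x0) ∧ F), not yet normal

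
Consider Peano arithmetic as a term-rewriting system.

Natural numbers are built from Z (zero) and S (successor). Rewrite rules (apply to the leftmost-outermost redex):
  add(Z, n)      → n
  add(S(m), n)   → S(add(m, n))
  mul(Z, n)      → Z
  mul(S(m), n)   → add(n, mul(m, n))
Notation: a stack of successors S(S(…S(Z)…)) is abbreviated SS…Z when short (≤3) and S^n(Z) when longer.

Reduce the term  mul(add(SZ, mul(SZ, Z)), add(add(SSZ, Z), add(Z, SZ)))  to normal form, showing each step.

  start: mul(add(SZ, mul(SZ, Z)), add(add(SSZ, Z), add(Z, SZ)))
  [1] mul(S(add(Z, mul(SZ, Z))), add(add(SSZ, Z), add(Z, SZ)))
  [2] add(add(add(SSZ, Z), add(Z, SZ)), mul(add(Z, mul(SZ, Z)), add(add(SSZ, Z), add(Z, SZ))))
  [3] add(add(S(add(SZ, Z)), add(Z, SZ)), mul(add(Z, mul(SZ, Z)), add(add(SSZ, Z), add(Z, SZ))))
  [4] add(S(add(add(SZ, Z), add(Z, SZ))), mul(add(Z, mul(SZ, Z)), add(add(SSZ, Z), add(Z, SZ))))
  [5] S(add(add(add(SZ, Z), add(Z, SZ)), mul(add(Z, mul(SZ, Z)), add(add(SSZ, Z), add(Z, SZ)))))
  [6] S(add(add(S(add(Z, Z)), add(Z, SZ)), mul(add(Z, mul(SZ, Z)), add(add(SSZ, Z), add(Z, SZ)))))
  [7] S(add(S(add(add(Z, Z), add(Z, SZ))), mul(add(Z, mul(SZ, Z)), add(add(SSZ, Z), add(Z, SZ)))))
  [8] S(S(add(add(add(Z, Z), add(Z, SZ)), mul(add(Z, mul(SZ, Z)), add(add(SSZ, Z), add(Z, SZ))))))
  [9] S(S(add(add(Z, add(Z, SZ)), mul(add(Z, mul(SZ, Z)), add(add(SSZ, Z), add(Z, SZ))))))
  [10] S(S(add(add(Z, SZ), mul(add(Z, mul(SZ, Z)), add(add(SSZ, Z), add(Z, SZ))))))
  [11] S(S(add(SZ, mul(add(Z, mul(SZ, Z)), add(add(SSZ, Z), add(Z, SZ))))))
  [12] S(S(S(add(Z, mul(add(Z, mul(SZ, Z)), add(add(SSZ, Z), add(Z, SZ)))))))
  [13] S(S(S(mul(add(Z, mul(SZ, Z)), add(add(SSZ, Z), add(Z, SZ))))))
  [14] S(S(S(mul(mul(SZ, Z), add(add(SSZ, Z), add(Z, SZ))))))
  [15] S(S(S(mul(add(Z, mul(Z, Z)), add(add(SSZ, Z), add(Z, SZ))))))
  [16] S(S(S(mul(mul(Z, Z), add(add(SSZ, Z), add(Z, SZ))))))
  [17] S(S(S(mul(Z, add(add(SSZ, Z), add(Z, SZ))))))
  [18] SSSZ

Answer: normal form = SSSZ  (in 18 steps)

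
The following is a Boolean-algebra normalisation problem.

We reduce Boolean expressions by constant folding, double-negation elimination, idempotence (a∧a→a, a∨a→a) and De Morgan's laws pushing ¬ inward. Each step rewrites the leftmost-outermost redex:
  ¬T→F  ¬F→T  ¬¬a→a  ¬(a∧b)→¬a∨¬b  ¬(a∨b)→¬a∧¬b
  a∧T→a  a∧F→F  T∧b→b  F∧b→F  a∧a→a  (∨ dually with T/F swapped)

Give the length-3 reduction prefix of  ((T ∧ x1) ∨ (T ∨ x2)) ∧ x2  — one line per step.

Answer: after 3 steps: T ∧ x2

Derivation:
  start: ((T ∧ x1) ∨ (T ∨ x2)) ∧ x2
  →1  (x1 ∨ (T ∨ x2)) ∧ x2
  →2  (x1 ∨ T) ∧ x2
  →3  T ∧ x2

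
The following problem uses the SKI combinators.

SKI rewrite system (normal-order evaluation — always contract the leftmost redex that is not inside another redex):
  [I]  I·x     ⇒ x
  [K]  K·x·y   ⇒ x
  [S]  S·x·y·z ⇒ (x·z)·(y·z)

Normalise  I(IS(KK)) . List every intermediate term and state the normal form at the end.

  start: I(IS(KK))
  step 1: IS(KK)
  step 2: S(KK)

Answer: normal form = S(KK)  (in 2 steps)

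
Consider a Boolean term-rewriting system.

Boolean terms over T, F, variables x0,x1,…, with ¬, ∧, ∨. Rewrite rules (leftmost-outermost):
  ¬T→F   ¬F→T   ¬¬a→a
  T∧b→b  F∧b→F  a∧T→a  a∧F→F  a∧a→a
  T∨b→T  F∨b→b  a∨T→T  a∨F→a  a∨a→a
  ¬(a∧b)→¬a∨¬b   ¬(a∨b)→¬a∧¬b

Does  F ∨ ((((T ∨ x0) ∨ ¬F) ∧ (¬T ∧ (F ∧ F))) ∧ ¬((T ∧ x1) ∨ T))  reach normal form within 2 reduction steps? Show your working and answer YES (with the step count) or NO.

  start: F ∨ ((((T ∨ x0) ∨ ¬F) ∧ (¬T ∧ (F ∧ F))) ∧ ¬((T ∧ x1) ∨ T))
  [1] (((T ∨ x0) ∨ ¬F) ∧ (¬T ∧ (F ∧ F))) ∧ ¬((T ∧ x1) ∨ T)
  [2] ((T ∨ ¬F) ∧ (¬T ∧ (F ∧ F))) ∧ ¬((T ∧ x1) ∨ T)

Answer: NO — after 2 steps the term is ((T ∨ ¬F) ∧ (¬T ∧ (F ∧ F))) ∧ ¬((T ∧ x1) ∨ T), not yet normal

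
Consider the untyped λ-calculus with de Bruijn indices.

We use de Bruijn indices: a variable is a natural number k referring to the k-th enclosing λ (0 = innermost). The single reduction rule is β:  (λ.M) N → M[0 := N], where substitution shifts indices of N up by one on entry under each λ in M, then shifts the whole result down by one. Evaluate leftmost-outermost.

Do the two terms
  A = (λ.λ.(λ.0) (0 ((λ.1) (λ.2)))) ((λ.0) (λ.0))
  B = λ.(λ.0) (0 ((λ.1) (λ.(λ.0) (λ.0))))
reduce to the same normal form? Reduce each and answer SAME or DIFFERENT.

Answer: SAME — A ⇓ λ.0 0, B ⇓ λ.0 0

Working:
Term A:
  start: (λ.λ.(λ.0) (0 ((λ.1) (λ.2)))) ((λ.0) (λ.0))
  →1  λ.(λ.0) (0 ((λ.1) (λ.(λ.0) (λ.0))))
  →2  λ.0 ((λ.1) (λ.(λ.0) (λ.0)))
  →3  λ.0 0

Term B:
  start: λ.(λ.0) (0 ((λ.1) (λ.(λ.0) (λ.0))))
  →1  λ.0 ((λ.1) (λ.(λ.0) (λ.0)))
  →2  λ.0 0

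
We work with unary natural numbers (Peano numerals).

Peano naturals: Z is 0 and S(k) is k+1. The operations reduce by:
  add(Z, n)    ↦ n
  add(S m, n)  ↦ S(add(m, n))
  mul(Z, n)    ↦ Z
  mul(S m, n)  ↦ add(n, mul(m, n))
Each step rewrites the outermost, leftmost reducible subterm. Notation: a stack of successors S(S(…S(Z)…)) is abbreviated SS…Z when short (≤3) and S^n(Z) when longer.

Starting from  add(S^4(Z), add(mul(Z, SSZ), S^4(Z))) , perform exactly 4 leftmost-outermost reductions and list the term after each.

  start: add(S^4(Z), add(mul(Z, SSZ), S^4(Z)))
  →1  S(add(SSSZ, add(mul(Z, SSZ), S^4(Z))))
  →2  S(S(add(SSZ, add(mul(Z, SSZ), S^4(Z)))))
  →3  S(S(S(add(SZ, add(mul(Z, SSZ), S^4(Z))))))
  →4  S(S(S(S(add(Z, add(mul(Z, SSZ), S^4(Z)))))))

Answer: after 4 steps: S(S(S(S(add(Z, add(mul(Z, SSZ), S^4(Z)))))))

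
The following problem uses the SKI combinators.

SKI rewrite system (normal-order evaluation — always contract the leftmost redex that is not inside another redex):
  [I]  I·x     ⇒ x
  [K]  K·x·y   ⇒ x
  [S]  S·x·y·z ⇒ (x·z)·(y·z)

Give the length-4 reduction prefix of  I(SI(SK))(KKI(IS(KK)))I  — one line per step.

  start: I(SI(SK))(KKI(IS(KK)))I
  →1  SI(SK)(KKI(IS(KK)))I
  →2  I(KKI(IS(KK)))(SK(KKI(IS(KK))))I
  →3  KKI(IS(KK))(SK(KKI(IS(KK))))I
  →4  K(IS(KK))(SK(KKI(IS(KK))))I

Answer: after 4 steps: K(IS(KK))(SK(KKI(IS(KK))))I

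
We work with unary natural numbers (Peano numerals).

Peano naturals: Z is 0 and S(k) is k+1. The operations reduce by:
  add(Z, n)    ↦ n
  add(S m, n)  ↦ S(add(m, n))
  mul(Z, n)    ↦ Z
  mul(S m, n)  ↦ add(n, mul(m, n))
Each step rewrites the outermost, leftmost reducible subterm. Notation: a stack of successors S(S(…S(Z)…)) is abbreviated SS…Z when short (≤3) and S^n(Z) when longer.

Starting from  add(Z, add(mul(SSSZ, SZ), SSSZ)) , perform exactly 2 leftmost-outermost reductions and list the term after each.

  start: add(Z, add(mul(SSSZ, SZ), SSSZ))
  step 1: add(mul(SSSZ, SZ), SSSZ)
  step 2: add(add(SZ, mul(SSZ, SZ)), SSSZ)

Answer: after 2 steps: add(add(SZ, mul(SSZ, SZ)), SSSZ)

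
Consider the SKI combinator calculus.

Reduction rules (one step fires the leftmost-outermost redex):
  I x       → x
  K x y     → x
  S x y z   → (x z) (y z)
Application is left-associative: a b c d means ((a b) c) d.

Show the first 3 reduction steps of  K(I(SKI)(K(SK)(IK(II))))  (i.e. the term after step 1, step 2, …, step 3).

  start: K(I(SKI)(K(SK)(IK(II))))
  →1  K(SKI(K(SK)(IK(II))))
  →2  K(K(K(SK)(IK(II)))(I(K(SK)(IK(II)))))
  →3  K(K(SK)(IK(II)))

Answer: after 3 steps: K(K(SK)(IK(II)))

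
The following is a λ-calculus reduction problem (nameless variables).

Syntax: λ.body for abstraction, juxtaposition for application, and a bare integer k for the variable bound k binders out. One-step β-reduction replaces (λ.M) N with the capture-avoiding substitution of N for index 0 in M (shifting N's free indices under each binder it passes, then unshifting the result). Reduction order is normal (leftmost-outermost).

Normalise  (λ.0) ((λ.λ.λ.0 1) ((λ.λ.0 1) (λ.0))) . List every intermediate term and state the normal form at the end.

Answer: normal form = λ.λ.0 1  (in 2 steps)

Reduction:
  start: (λ.0) ((λ.λ.λ.0 1) ((λ.λ.0 1) (λ.0)))
  step 1: (λ.λ.λ.0 1) ((λ.λ.0 1) (λ.0))
  step 2: λ.λ.0 1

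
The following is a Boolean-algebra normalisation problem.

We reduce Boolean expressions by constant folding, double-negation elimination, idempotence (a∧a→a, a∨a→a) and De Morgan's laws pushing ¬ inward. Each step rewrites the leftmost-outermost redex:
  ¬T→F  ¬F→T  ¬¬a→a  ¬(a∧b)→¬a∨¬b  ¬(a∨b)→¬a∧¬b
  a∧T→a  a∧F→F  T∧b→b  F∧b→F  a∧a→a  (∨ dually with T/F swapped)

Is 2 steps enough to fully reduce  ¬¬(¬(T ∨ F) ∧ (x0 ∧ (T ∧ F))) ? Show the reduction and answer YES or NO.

  start: ¬¬(¬(T ∨ F) ∧ (x0 ∧ (T ∧ F)))
  [1] ¬(T ∨ F) ∧ (x0 ∧ (T ∧ F))
  [2] (¬T ∧ ¬F) ∧ (x0 ∧ (T ∧ F))

Answer: NO — after 2 steps the term is (¬T ∧ ¬F) ∧ (x0 ∧ (T ∧ F)), not yet normal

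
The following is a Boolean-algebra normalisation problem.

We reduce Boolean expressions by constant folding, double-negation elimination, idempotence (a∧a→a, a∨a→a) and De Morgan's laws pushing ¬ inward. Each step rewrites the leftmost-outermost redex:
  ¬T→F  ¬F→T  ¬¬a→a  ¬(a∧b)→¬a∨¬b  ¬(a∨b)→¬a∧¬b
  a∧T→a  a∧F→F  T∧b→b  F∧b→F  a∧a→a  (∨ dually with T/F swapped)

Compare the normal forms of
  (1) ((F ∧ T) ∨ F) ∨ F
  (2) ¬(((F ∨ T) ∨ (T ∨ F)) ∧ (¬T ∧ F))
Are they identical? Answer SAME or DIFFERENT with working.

Term A:
  start: ((F ∧ T) ∨ F) ∨ F
  [1] (F ∧ T) ∨ F
  [2] F ∧ T
  [3] F

Term B:
  start: ¬(((F ∨ T) ∨ (T ∨ F)) ∧ (¬T ∧ F))
  [1] ¬((F ∨ T) ∨ (T ∨ F)) ∨ ¬(¬T ∧ F)
  [2] (¬(F ∨ T) ∧ ¬(T ∨ F)) ∨ ¬(¬T ∧ F)
  [3] ((¬F ∧ ¬T) ∧ ¬(T ∨ F)) ∨ ¬(¬T ∧ F)
  [4] ((T ∧ ¬T) ∧ ¬(T ∨ F)) ∨ ¬(¬T ∧ F)
  [5] (¬T ∧ ¬(T ∨ F)) ∨ ¬(¬T ∧ F)
  [6] (F ∧ ¬(T ∨ F)) ∨ ¬(¬T ∧ F)
  [7] F ∨ ¬(¬T ∧ F)
  [8] ¬(¬T ∧ F)
  [9] ¬¬T ∨ ¬F
  [10] T ∨ ¬F
  [11] T

Answer: DIFFERENT — A ⇓ F, B ⇓ T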